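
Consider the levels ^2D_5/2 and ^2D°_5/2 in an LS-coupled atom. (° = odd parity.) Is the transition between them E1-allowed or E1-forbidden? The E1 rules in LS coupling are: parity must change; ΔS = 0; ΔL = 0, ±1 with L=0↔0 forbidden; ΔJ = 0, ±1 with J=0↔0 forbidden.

Reading off the term symbols: S 1/2→1/2, L 2→2, J 5/2→5/2, parity even→odd.
Parity must change: even → odd — satisfied.
ΔS = 0: S: 1/2 → 1/2 — satisfied.
ΔL = 0, ±1 (not L=0↔0): L: 2 → 2, ΔL = +0 — satisfied.
ΔJ = 0, ±1 (not J=0↔0): J: 5/2 → 5/2, ΔJ = +0 — satisfied.
All four E1 rules are satisfied.

allowed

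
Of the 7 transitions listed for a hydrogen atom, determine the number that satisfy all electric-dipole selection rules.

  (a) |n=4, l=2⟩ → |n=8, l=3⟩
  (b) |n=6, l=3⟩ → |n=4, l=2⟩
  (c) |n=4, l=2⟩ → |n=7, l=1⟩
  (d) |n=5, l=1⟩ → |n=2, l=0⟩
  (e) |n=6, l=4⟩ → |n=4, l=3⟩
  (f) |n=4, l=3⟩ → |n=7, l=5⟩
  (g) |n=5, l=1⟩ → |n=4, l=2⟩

(a) allowed
(b) allowed
(c) allowed
(d) allowed
(e) allowed
(f) forbidden — Δl = +2 (E1 requires Δl = ±1)
(g) allowed
Total allowed: 6 of 7.

6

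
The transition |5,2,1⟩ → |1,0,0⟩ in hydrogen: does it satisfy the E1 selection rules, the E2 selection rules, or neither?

E2

Δl = 0 − 2 = -2; l_i + l_f = 2.
Δm_l = -1.
E1 (Δl = ±1, |Δm_l| ≤ 1): not satisfied.
E2 (Δl = 0,±2, l_i+l_f ≥ 2, |Δm_l| ≤ 2): satisfied.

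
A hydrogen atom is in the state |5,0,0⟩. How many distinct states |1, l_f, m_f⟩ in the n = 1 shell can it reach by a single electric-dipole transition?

0

E1 requires l_f ∈ {-1, 1}, but neither lies in [0, 0], so no final state is reachable.
Total: 0.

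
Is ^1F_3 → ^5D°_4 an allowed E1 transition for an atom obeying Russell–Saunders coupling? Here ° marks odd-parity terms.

Reading off the term symbols: S 0→2, L 3→2, J 3→4, parity even→odd.
Parity must change: even → odd — satisfied.
ΔS = 0: S: 0 → 2 — violated.
ΔL = 0, ±1 (not L=0↔0): L: 3 → 2, ΔL = -1 — satisfied.
ΔJ = 0, ±1 (not J=0↔0): J: 3 → 4, ΔJ = +1 — satisfied.
Rule(s) violated: ΔS.

forbidden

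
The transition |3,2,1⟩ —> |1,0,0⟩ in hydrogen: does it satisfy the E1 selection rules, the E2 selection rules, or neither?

Δl = 0 − 2 = -2; l_i + l_f = 2.
Δm_l = -1.
E1 (Δl = ±1, |Δm_l| ≤ 1): not satisfied.
E2 (Δl = 0,±2, l_i+l_f ≥ 2, |Δm_l| ≤ 2): satisfied.

E2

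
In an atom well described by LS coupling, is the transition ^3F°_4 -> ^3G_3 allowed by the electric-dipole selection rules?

allowed

ΔL = 0, ±1 (not L=0↔0): L: 3 → 4, ΔL = +1 — satisfied.
ΔS = 0: S: 1 → 1 — satisfied.
Parity must change: odd → even — satisfied.
ΔJ = 0, ±1 (not J=0↔0): J: 4 → 3, ΔJ = -1 — satisfied.
All four E1 rules are satisfied.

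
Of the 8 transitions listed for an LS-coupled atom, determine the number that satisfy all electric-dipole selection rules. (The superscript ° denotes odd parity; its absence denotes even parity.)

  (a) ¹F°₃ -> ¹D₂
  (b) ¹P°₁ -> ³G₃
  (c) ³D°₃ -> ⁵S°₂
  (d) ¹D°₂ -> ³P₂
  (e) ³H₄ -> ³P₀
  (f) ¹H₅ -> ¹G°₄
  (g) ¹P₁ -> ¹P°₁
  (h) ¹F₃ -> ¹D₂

3

(a) allowed
(b) forbidden (ΔS, ΔL, ΔJ fail)
(c) forbidden (parity, ΔS, ΔL fail)
(d) forbidden (ΔS fails)
(e) forbidden (parity, ΔL, ΔJ fail)
(f) allowed
(g) allowed
(h) forbidden (parity fails)
Total allowed: 3 of 8.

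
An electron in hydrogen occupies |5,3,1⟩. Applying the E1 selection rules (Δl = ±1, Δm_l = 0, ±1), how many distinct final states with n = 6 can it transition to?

E1 requires Δl = ±1, so l_f ∈ {2, 4}; with 0 ≤ l_f ≤ n_f−1 = 5, the allowed l_f values are {2, 4}.
For l_f = 2: m_f ∈ {m_i−1, m_i, m_i+1} ∩ [−2, 2] = {0, 1, 2} → 3 states.
For l_f = 4: m_f ∈ {m_i−1, m_i, m_i+1} ∩ [−4, 4] = {0, 1, 2} → 3 states.
Total: 6.

6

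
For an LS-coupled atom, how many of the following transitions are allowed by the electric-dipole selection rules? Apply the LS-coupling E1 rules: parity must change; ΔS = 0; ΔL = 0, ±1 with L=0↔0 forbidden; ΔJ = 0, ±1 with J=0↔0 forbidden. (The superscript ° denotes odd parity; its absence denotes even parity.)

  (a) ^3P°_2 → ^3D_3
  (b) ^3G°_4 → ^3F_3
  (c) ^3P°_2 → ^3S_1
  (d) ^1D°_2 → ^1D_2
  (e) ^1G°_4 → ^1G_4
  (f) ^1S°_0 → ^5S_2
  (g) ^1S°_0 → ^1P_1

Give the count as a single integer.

6

(a) allowed
(b) allowed
(c) allowed
(d) allowed
(e) allowed
(f) forbidden (ΔS, ΔL, ΔJ fail)
(g) allowed
Total allowed: 6 of 7.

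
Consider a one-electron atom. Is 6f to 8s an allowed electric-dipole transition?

l: 3 → 0 (Δl = -3). Δl = ±1 violated.
The transition is electric-dipole forbidden.

forbidden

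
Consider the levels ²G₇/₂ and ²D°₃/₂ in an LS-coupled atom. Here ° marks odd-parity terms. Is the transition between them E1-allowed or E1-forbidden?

forbidden

ΔS = 0: S: 1/2 → 1/2 — passes.
Parity must change: even → odd — passes.
ΔL = 0, ±1 (not L=0↔0): L: 4 → 2, ΔL = -2 — fails.
ΔJ = 0, ±1 (not J=0↔0): J: 7/2 → 3/2, ΔJ = -2 — fails.
Rule(s) violated: ΔL, ΔJ.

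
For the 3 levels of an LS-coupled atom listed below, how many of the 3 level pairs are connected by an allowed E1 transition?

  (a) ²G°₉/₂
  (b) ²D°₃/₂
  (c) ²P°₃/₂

(a)–(b): forbidden (parity, ΔL, ΔJ).
(a)–(c): forbidden (parity, ΔL, ΔJ).
(b)–(c): forbidden (parity).
Allowed pairs: 0 of 3.

0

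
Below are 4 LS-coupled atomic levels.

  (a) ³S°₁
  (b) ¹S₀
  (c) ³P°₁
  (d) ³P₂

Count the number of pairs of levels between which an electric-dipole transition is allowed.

(a)–(b): forbidden (ΔS, ΔL).
(a)–(c): forbidden (parity).
(a)–(d): allowed.
(b)–(c): forbidden (ΔS).
(b)–(d): forbidden (parity, ΔS, ΔJ).
(c)–(d): allowed.
Allowed pairs: 2 of 6.

2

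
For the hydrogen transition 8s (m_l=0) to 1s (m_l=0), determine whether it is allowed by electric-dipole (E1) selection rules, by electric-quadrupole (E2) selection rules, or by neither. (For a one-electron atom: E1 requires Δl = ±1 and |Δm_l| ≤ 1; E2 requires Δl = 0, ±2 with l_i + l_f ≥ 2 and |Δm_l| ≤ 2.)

neither

Δl = 0 − 0 = +0; l_i + l_f = 0.
Δm_l = +0.
E1 (Δl = ±1, |Δm_l| ≤ 1): not satisfied.
E2 (Δl = 0,±2, l_i+l_f ≥ 2, |Δm_l| ≤ 2): not satisfied.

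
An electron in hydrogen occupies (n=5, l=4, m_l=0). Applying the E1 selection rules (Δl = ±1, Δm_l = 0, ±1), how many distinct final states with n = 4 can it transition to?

3

E1 requires Δl = ±1, so l_f ∈ {3, 5}; with 0 ≤ l_f ≤ n_f−1 = 3, the allowed l_f values are {3}.
For l_f = 3: m_f ∈ {m_i−1, m_i, m_i+1} ∩ [−3, 3] = {-1, 0, 1} → 3 states.
Total: 3.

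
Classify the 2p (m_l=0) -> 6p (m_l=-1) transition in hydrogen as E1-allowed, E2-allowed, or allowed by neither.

E2

Δl = 1 − 1 = +0; l_i + l_f = 2.
Δm_l = -1.
E1 (Δl = ±1, |Δm_l| ≤ 1): not satisfied.
E2 (Δl = 0,±2, l_i+l_f ≥ 2, |Δm_l| ≤ 2): satisfied.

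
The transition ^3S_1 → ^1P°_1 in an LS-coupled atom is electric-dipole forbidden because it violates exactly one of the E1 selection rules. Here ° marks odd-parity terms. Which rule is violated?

the ΔS = 0 rule

ΔL = 0, ±1 (not L=0↔0): L: 0 → 1, ΔL = +1 — ok.
Parity must change: even → odd — ok.
ΔJ = 0, ±1 (not J=0↔0): J: 1 → 1, ΔJ = +0 — ok.
ΔS = 0: S: 1 → 0 — fails.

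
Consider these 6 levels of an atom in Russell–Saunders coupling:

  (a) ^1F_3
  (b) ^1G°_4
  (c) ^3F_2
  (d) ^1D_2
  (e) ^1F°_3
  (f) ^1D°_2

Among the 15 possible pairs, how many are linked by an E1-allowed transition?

5

(a)–(b): allowed.
(a)–(c): forbidden (parity, ΔS).
(a)–(d): forbidden (parity).
(a)–(e): allowed.
(a)–(f): allowed.
(b)–(c): forbidden (ΔS, ΔJ).
(b)–(d): forbidden (ΔL, ΔJ).
(b)–(e): forbidden (parity).
(b)–(f): forbidden (parity, ΔL, ΔJ).
(c)–(d): forbidden (parity, ΔS).
(c)–(e): forbidden (ΔS).
(c)–(f): forbidden (ΔS).
(d)–(e): allowed.
(d)–(f): allowed.
(e)–(f): forbidden (parity).
Allowed pairs: 5 of 15.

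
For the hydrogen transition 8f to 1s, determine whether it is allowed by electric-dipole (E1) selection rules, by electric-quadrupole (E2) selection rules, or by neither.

neither

Δl = 0 − 3 = -3; l_i + l_f = 3.
E1 (Δl = ±1): not satisfied.
E2 (Δl = 0,±2, l_i+l_f ≥ 2): not satisfied.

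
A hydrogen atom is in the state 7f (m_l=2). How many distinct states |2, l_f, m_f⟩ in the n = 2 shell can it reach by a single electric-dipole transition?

0

E1 requires l_f ∈ {2, 4}, but neither lies in [0, 1], so no final state is reachable.
Total: 0.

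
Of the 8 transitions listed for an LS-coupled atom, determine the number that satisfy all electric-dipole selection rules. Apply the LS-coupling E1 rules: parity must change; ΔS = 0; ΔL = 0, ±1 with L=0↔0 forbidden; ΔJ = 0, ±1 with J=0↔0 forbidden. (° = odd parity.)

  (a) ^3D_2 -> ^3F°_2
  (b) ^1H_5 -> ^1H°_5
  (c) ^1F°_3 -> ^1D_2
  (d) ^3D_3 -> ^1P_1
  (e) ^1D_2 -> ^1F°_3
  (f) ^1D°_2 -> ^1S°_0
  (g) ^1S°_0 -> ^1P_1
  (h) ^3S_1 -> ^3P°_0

6

(a) allowed
(b) allowed
(c) allowed
(d) forbidden (parity, ΔS, ΔJ fail)
(e) allowed
(f) forbidden (parity, ΔL, ΔJ fail)
(g) allowed
(h) allowed
Total allowed: 6 of 8.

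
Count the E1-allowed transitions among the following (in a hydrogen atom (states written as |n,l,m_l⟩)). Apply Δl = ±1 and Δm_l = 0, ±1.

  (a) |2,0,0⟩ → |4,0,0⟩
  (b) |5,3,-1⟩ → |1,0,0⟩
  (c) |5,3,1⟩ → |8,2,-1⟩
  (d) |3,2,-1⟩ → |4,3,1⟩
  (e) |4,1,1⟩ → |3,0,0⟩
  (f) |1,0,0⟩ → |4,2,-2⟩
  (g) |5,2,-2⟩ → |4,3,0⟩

(a) forbidden — Δl = +0 (E1 requires Δl = ±1)
(b) forbidden — Δl = -3 (E1 requires Δl = ±1)
(c) forbidden — Δm_l = -2 (E1 requires Δm_l = 0, ±1)
(d) forbidden — Δm_l = +2 (E1 requires Δm_l = 0, ±1)
(e) allowed
(f) forbidden — Δl = +2 (E1 requires Δl = ±1); Δm_l = -2 (E1 requires Δm_l = 0, ±1)
(g) forbidden — Δm_l = +2 (E1 requires Δm_l = 0, ±1)
Total allowed: 1 of 7.

1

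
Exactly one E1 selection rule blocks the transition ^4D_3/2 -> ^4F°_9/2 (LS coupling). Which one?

Parity must change: even → odd — satisfied.
ΔS = 0: S: 3/2 → 3/2 — satisfied.
ΔL = 0, ±1 (not L=0↔0): L: 2 → 3, ΔL = +1 — satisfied.
ΔJ = 0, ±1 (not J=0↔0): J: 3/2 → 9/2, ΔJ = +3 — violated.

the ΔJ = 0, ±1 rule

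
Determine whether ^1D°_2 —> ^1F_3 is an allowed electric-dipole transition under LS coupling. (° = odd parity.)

allowed

Parity must change: odd → even — satisfied.
ΔS = 0: S: 0 → 0 — satisfied.
ΔL = 0, ±1 (not L=0↔0): L: 2 → 3, ΔL = +1 — satisfied.
ΔJ = 0, ±1 (not J=0↔0): J: 2 → 3, ΔJ = +1 — satisfied.
All four E1 rules are satisfied.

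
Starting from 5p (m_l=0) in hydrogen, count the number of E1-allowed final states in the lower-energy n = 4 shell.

E1 requires Δl = ±1, so l_f ∈ {0, 2}; with 0 ≤ l_f ≤ n_f−1 = 3, the allowed l_f values are {0, 2}.
For l_f = 0: m_f ∈ {m_i−1, m_i, m_i+1} ∩ [−0, 0] = {0} → 1 state.
For l_f = 2: m_f ∈ {m_i−1, m_i, m_i+1} ∩ [−2, 2] = {-1, 0, 1} → 3 states.
Total: 4.

4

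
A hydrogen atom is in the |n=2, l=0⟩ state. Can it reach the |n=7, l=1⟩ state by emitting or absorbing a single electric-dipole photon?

allowed

Δl = 1 − 0 = +1; the E1 rule Δl = ±1 is ✓.
All E1 selection rules are satisfied.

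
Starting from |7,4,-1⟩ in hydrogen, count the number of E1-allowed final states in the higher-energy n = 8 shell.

6

E1 requires Δl = ±1, so l_f ∈ {3, 5}; with 0 ≤ l_f ≤ n_f−1 = 7, the allowed l_f values are {3, 5}.
For l_f = 3: m_f ∈ {m_i−1, m_i, m_i+1} ∩ [−3, 3] = {-2, -1, 0} → 3 states.
For l_f = 5: m_f ∈ {m_i−1, m_i, m_i+1} ∩ [−5, 5] = {-2, -1, 0} → 3 states.
Total: 6.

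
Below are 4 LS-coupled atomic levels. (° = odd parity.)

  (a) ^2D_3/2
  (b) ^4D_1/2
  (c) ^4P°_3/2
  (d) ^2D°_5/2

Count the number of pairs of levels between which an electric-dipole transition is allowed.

(a)–(b): forbidden (parity, ΔS).
(a)–(c): forbidden (ΔS).
(a)–(d): allowed.
(b)–(c): allowed.
(b)–(d): forbidden (ΔS, ΔJ).
(c)–(d): forbidden (parity, ΔS).
Allowed pairs: 2 of 6.

2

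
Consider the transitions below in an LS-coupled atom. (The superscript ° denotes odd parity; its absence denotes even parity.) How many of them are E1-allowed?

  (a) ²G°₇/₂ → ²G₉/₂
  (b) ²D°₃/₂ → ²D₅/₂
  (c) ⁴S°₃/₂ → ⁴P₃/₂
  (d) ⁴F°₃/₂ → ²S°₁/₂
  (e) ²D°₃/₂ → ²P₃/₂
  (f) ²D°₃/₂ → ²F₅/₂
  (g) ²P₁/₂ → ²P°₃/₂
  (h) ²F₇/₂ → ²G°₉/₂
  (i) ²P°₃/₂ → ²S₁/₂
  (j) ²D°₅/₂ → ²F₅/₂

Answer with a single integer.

(a) allowed
(b) allowed
(c) allowed
(d) forbidden (parity, ΔS, ΔL fail)
(e) allowed
(f) allowed
(g) allowed
(h) allowed
(i) allowed
(j) allowed
Total allowed: 9 of 10.

9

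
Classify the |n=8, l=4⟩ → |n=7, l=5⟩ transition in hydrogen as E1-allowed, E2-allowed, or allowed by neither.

E1

Δl = 5 − 4 = +1; l_i + l_f = 9.
E1 (Δl = ±1): satisfied.
E2 (Δl = 0,±2, l_i+l_f ≥ 2): not satisfied.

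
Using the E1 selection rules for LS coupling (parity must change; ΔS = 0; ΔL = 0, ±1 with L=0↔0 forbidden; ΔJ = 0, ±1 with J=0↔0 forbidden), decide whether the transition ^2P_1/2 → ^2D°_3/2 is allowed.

Parity must change: even → odd — passes.
ΔS = 0: S: 1/2 → 1/2 — passes.
ΔL = 0, ±1 (not L=0↔0): L: 1 → 2, ΔL = +1 — passes.
ΔJ = 0, ±1 (not J=0↔0): J: 1/2 → 3/2, ΔJ = +1 — passes.
All four E1 rules are satisfied.

allowed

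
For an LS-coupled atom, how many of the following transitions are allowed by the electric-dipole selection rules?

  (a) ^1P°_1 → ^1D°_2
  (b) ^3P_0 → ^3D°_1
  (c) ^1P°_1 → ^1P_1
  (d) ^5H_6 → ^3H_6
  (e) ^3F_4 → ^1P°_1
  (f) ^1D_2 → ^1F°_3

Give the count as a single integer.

(a) forbidden (parity fails)
(b) allowed
(c) allowed
(d) forbidden (parity, ΔS fail)
(e) forbidden (ΔS, ΔL, ΔJ fail)
(f) allowed
Total allowed: 3 of 6.

3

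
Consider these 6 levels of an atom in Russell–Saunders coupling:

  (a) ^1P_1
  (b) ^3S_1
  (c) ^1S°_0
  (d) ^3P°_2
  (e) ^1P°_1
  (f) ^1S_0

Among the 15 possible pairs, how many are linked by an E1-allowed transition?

4

(a)–(b): forbidden (parity, ΔS).
(a)–(c): allowed.
(a)–(d): forbidden (ΔS).
(a)–(e): allowed.
(a)–(f): forbidden (parity).
(b)–(c): forbidden (ΔS, ΔL).
(b)–(d): allowed.
(b)–(e): forbidden (ΔS).
(b)–(f): forbidden (parity, ΔS, ΔL).
(c)–(d): forbidden (parity, ΔS, ΔJ).
(c)–(e): forbidden (parity).
(c)–(f): forbidden (ΔL, ΔJ).
(d)–(e): forbidden (parity, ΔS).
(d)–(f): forbidden (ΔS, ΔJ).
(e)–(f): allowed.
Allowed pairs: 4 of 15.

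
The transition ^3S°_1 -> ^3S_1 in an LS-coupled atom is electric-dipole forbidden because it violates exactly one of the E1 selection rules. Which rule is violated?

Initial level: S=1, L=0, J=1, parity odd. Final level: S=1, L=0, J=1, parity even.
Parity must change: odd → even — ✓.
ΔS = 0: S: 1 → 1 — ✓.
ΔL = 0, ±1 (not L=0↔0): L: 0 → 0, ΔL = +0 — ✗.
ΔJ = 0, ±1 (not J=0↔0): J: 1 → 1, ΔJ = +0 — ✓.

the L=0 ↔ L=0 exclusion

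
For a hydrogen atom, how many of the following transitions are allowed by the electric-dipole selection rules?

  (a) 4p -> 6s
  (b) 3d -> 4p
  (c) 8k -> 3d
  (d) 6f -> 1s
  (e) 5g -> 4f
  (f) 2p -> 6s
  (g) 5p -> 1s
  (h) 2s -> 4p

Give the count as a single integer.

6

(a) allowed
(b) allowed
(c) forbidden — Δl = -5 (E1 requires Δl = ±1)
(d) forbidden — Δl = -3 (E1 requires Δl = ±1)
(e) allowed
(f) allowed
(g) allowed
(h) allowed
Total allowed: 6 of 8.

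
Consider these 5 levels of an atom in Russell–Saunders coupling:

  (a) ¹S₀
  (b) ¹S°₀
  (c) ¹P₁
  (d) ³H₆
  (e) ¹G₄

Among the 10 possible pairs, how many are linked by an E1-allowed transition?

1

(a)–(b): forbidden (ΔL, ΔJ).
(a)–(c): forbidden (parity).
(a)–(d): forbidden (parity, ΔS, ΔL, ΔJ).
(a)–(e): forbidden (parity, ΔL, ΔJ).
(b)–(c): allowed.
(b)–(d): forbidden (ΔS, ΔL, ΔJ).
(b)–(e): forbidden (ΔL, ΔJ).
(c)–(d): forbidden (parity, ΔS, ΔL, ΔJ).
(c)–(e): forbidden (parity, ΔL, ΔJ).
(d)–(e): forbidden (parity, ΔS, ΔJ).
Allowed pairs: 1 of 10.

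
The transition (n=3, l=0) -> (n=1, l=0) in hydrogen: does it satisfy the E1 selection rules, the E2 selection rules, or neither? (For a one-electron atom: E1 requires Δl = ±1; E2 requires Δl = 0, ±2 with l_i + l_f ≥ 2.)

neither

Δl = 0 − 0 = +0; l_i + l_f = 0.
E1 (Δl = ±1): not satisfied.
E2 (Δl = 0,±2, l_i+l_f ≥ 2): not satisfied.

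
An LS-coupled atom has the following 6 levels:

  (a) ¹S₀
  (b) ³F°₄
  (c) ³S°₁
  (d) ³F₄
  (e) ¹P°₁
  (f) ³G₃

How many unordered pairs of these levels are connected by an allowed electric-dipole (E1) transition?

(a)–(b): forbidden (ΔS, ΔL, ΔJ).
(a)–(c): forbidden (ΔS, ΔL).
(a)–(d): forbidden (parity, ΔS, ΔL, ΔJ).
(a)–(e): allowed.
(a)–(f): forbidden (parity, ΔS, ΔL, ΔJ).
(b)–(c): forbidden (parity, ΔL, ΔJ).
(b)–(d): allowed.
(b)–(e): forbidden (parity, ΔS, ΔL, ΔJ).
(b)–(f): allowed.
(c)–(d): forbidden (ΔL, ΔJ).
(c)–(e): forbidden (parity, ΔS).
(c)–(f): forbidden (ΔL, ΔJ).
(d)–(e): forbidden (ΔS, ΔL, ΔJ).
(d)–(f): forbidden (parity).
(e)–(f): forbidden (ΔS, ΔL, ΔJ).
Allowed pairs: 3 of 15.

3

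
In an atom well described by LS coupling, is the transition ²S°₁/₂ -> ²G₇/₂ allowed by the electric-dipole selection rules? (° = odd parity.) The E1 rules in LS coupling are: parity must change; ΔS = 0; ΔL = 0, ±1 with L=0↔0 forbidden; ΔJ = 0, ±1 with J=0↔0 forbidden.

Initial level: S=1/2, L=0, J=1/2, parity odd. Final level: S=1/2, L=4, J=7/2, parity even.
Parity must change: odd → even — passes.
ΔS = 0: S: 1/2 → 1/2 — passes.
ΔL = 0, ±1 (not L=0↔0): L: 0 → 4, ΔL = +4 — fails.
ΔJ = 0, ±1 (not J=0↔0): J: 1/2 → 7/2, ΔJ = +3 — fails.
Rule(s) violated: ΔL, ΔJ.

forbidden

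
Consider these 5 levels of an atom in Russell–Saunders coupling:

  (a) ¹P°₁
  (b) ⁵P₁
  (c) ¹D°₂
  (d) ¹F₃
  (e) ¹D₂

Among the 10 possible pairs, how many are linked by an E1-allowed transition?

3

(a)–(b): forbidden (ΔS).
(a)–(c): forbidden (parity).
(a)–(d): forbidden (ΔL, ΔJ).
(a)–(e): allowed.
(b)–(c): forbidden (ΔS).
(b)–(d): forbidden (parity, ΔS, ΔL, ΔJ).
(b)–(e): forbidden (parity, ΔS).
(c)–(d): allowed.
(c)–(e): allowed.
(d)–(e): forbidden (parity).
Allowed pairs: 3 of 10.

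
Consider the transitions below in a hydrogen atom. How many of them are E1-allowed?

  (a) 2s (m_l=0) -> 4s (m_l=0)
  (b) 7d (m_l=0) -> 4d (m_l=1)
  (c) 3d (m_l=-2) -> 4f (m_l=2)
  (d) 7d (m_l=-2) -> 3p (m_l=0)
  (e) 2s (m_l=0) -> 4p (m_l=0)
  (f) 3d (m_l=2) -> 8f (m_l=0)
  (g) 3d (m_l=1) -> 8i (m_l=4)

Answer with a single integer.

1

(a) forbidden — Δl = +0 (E1 requires Δl = ±1)
(b) forbidden — Δl = +0 (E1 requires Δl = ±1)
(c) forbidden — Δm_l = +4 (E1 requires Δm_l = 0, ±1)
(d) forbidden — Δm_l = +2 (E1 requires Δm_l = 0, ±1)
(e) allowed
(f) forbidden — Δm_l = -2 (E1 requires Δm_l = 0, ±1)
(g) forbidden — Δl = +4 (E1 requires Δl = ±1); Δm_l = +3 (E1 requires Δm_l = 0, ±1)
Total allowed: 1 of 7.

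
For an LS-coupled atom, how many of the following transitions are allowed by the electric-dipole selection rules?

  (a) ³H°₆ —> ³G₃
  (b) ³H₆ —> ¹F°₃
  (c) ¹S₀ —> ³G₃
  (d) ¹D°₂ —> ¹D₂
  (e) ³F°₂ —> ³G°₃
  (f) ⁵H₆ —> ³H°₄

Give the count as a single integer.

(a) forbidden (ΔJ fails)
(b) forbidden (ΔS, ΔL, ΔJ fail)
(c) forbidden (parity, ΔS, ΔL, ΔJ fail)
(d) allowed
(e) forbidden (parity fails)
(f) forbidden (ΔS, ΔJ fail)
Total allowed: 1 of 6.

1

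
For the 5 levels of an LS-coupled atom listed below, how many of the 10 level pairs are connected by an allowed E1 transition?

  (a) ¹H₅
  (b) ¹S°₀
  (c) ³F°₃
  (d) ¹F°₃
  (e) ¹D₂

1

(a)–(b): forbidden (ΔL, ΔJ).
(a)–(c): forbidden (ΔS, ΔL, ΔJ).
(a)–(d): forbidden (ΔL, ΔJ).
(a)–(e): forbidden (parity, ΔL, ΔJ).
(b)–(c): forbidden (parity, ΔS, ΔL, ΔJ).
(b)–(d): forbidden (parity, ΔL, ΔJ).
(b)–(e): forbidden (ΔL, ΔJ).
(c)–(d): forbidden (parity, ΔS).
(c)–(e): forbidden (ΔS).
(d)–(e): allowed.
Allowed pairs: 1 of 10.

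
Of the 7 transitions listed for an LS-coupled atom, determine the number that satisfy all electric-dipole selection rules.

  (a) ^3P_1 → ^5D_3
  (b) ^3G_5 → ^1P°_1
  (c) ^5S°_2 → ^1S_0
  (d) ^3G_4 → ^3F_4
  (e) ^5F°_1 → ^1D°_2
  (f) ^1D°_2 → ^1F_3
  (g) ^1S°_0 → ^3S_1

1

(a) forbidden (parity, ΔS, ΔJ fail)
(b) forbidden (ΔS, ΔL, ΔJ fail)
(c) forbidden (ΔS, ΔL, ΔJ fail)
(d) forbidden (parity fails)
(e) forbidden (parity, ΔS fail)
(f) allowed
(g) forbidden (ΔS, ΔL fail)
Total allowed: 1 of 7.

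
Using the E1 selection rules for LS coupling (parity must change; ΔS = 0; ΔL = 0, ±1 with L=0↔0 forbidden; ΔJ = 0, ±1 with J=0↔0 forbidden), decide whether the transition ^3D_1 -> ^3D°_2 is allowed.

Parity must change: even → odd — ✓.
ΔS = 0: S: 1 → 1 — ✓.
ΔL = 0, ±1 (not L=0↔0): L: 2 → 2, ΔL = +0 — ✓.
ΔJ = 0, ±1 (not J=0↔0): J: 1 → 2, ΔJ = +1 — ✓.
All four E1 rules are satisfied.

allowed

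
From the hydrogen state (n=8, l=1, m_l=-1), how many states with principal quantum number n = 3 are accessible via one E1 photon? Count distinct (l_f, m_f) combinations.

E1 requires Δl = ±1, so l_f ∈ {0, 2}; with 0 ≤ l_f ≤ n_f−1 = 2, the allowed l_f values are {0, 2}.
For l_f = 0: m_f ∈ {m_i−1, m_i, m_i+1} ∩ [−0, 0] = {0} → 1 state.
For l_f = 2: m_f ∈ {m_i−1, m_i, m_i+1} ∩ [−2, 2] = {-2, -1, 0} → 3 states.
Total: 4.

4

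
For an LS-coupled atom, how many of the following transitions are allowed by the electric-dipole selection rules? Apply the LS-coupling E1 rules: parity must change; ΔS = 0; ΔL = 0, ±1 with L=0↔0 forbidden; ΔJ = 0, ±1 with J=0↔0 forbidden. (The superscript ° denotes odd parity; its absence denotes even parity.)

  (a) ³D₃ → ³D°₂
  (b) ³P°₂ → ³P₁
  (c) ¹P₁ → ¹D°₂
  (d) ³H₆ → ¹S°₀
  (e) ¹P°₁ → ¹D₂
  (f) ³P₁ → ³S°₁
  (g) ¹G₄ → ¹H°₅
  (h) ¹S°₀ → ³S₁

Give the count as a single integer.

6

(a) allowed
(b) allowed
(c) allowed
(d) forbidden (ΔS, ΔL, ΔJ fail)
(e) allowed
(f) allowed
(g) allowed
(h) forbidden (ΔS, ΔL fail)
Total allowed: 6 of 8.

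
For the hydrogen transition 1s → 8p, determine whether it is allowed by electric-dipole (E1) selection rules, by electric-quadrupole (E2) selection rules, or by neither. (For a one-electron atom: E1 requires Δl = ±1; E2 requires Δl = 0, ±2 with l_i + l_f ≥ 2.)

Δl = 1 − 0 = +1; l_i + l_f = 1.
E1 (Δl = ±1): satisfied.
E2 (Δl = 0,±2, l_i+l_f ≥ 2): not satisfied.

E1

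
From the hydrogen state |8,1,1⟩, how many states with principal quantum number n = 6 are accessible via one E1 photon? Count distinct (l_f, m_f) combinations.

4

E1 requires Δl = ±1, so l_f ∈ {0, 2}; with 0 ≤ l_f ≤ n_f−1 = 5, the allowed l_f values are {0, 2}.
For l_f = 0: m_f ∈ {m_i−1, m_i, m_i+1} ∩ [−0, 0] = {0} → 1 state.
For l_f = 2: m_f ∈ {m_i−1, m_i, m_i+1} ∩ [−2, 2] = {0, 1, 2} → 3 states.
Total: 4.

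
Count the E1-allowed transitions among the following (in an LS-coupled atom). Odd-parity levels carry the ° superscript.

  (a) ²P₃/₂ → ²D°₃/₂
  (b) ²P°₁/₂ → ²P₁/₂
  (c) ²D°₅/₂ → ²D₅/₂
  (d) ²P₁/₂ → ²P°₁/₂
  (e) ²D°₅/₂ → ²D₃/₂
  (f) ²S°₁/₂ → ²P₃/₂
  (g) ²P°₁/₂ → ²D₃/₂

(a) allowed
(b) allowed
(c) allowed
(d) allowed
(e) allowed
(f) allowed
(g) allowed
Total allowed: 7 of 7.

7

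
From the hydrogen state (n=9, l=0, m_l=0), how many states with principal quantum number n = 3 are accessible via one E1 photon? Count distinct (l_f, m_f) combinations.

3

E1 requires Δl = ±1, so l_f ∈ {-1, 1}; with 0 ≤ l_f ≤ n_f−1 = 2, the allowed l_f values are {1}.
For l_f = 1: m_f ∈ {m_i−1, m_i, m_i+1} ∩ [−1, 1] = {-1, 0, 1} → 3 states.
Total: 3.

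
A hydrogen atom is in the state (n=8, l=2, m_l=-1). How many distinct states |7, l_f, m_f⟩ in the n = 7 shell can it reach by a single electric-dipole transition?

E1 requires Δl = ±1, so l_f ∈ {1, 3}; with 0 ≤ l_f ≤ n_f−1 = 6, the allowed l_f values are {1, 3}.
For l_f = 1: m_f ∈ {m_i−1, m_i, m_i+1} ∩ [−1, 1] = {-1, 0} → 2 states.
For l_f = 3: m_f ∈ {m_i−1, m_i, m_i+1} ∩ [−3, 3] = {-2, -1, 0} → 3 states.
Total: 5.

5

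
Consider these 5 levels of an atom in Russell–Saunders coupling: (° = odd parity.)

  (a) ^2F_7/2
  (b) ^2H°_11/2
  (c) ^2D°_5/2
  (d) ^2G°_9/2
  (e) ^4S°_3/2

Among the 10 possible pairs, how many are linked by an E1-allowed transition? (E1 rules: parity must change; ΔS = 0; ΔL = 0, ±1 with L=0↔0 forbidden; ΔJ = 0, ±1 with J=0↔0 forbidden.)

2

(a)–(b): forbidden (ΔL, ΔJ).
(a)–(c): allowed.
(a)–(d): allowed.
(a)–(e): forbidden (ΔS, ΔL, ΔJ).
(b)–(c): forbidden (parity, ΔL, ΔJ).
(b)–(d): forbidden (parity).
(b)–(e): forbidden (parity, ΔS, ΔL, ΔJ).
(c)–(d): forbidden (parity, ΔL, ΔJ).
(c)–(e): forbidden (parity, ΔS, ΔL).
(d)–(e): forbidden (parity, ΔS, ΔL, ΔJ).
Allowed pairs: 2 of 10.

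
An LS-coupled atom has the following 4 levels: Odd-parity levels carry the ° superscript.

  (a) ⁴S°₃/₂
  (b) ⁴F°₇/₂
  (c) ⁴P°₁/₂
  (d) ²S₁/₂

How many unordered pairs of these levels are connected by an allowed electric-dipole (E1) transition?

0

(a)–(b): forbidden (parity, ΔL, ΔJ).
(a)–(c): forbidden (parity).
(a)–(d): forbidden (ΔS, ΔL).
(b)–(c): forbidden (parity, ΔL, ΔJ).
(b)–(d): forbidden (ΔS, ΔL, ΔJ).
(c)–(d): forbidden (ΔS).
Allowed pairs: 0 of 6.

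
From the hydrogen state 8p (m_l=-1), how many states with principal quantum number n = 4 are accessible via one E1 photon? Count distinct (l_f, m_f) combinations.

4

E1 requires Δl = ±1, so l_f ∈ {0, 2}; with 0 ≤ l_f ≤ n_f−1 = 3, the allowed l_f values are {0, 2}.
For l_f = 0: m_f ∈ {m_i−1, m_i, m_i+1} ∩ [−0, 0] = {0} → 1 state.
For l_f = 2: m_f ∈ {m_i−1, m_i, m_i+1} ∩ [−2, 2] = {-2, -1, 0} → 3 states.
Total: 4.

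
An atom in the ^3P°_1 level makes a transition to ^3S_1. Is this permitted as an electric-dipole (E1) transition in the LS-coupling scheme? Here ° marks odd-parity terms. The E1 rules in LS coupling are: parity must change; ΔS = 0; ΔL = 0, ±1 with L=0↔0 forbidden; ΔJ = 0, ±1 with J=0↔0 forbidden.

Reading off the term symbols: S 1→1, L 1→0, J 1→1, parity odd→even.
Parity must change: odd → even — satisfied.
ΔS = 0: S: 1 → 1 — satisfied.
ΔL = 0, ±1 (not L=0↔0): L: 1 → 0, ΔL = -1 — satisfied.
ΔJ = 0, ±1 (not J=0↔0): J: 1 → 1, ΔJ = +0 — satisfied.
All four E1 rules are satisfied.

allowed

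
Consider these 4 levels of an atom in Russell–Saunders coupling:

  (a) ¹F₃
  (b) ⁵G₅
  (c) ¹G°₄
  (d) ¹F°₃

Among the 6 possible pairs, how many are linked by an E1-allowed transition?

2

(a)–(b): forbidden (parity, ΔS, ΔJ).
(a)–(c): allowed.
(a)–(d): allowed.
(b)–(c): forbidden (ΔS).
(b)–(d): forbidden (ΔS, ΔJ).
(c)–(d): forbidden (parity).
Allowed pairs: 2 of 6.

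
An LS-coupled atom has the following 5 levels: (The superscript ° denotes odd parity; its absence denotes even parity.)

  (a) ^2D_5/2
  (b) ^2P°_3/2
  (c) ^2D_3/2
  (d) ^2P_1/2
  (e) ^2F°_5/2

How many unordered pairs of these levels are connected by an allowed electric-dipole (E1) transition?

5

(a)–(b): allowed.
(a)–(c): forbidden (parity).
(a)–(d): forbidden (parity, ΔJ).
(a)–(e): allowed.
(b)–(c): allowed.
(b)–(d): allowed.
(b)–(e): forbidden (parity, ΔL).
(c)–(d): forbidden (parity).
(c)–(e): allowed.
(d)–(e): forbidden (ΔL, ΔJ).
Allowed pairs: 5 of 10.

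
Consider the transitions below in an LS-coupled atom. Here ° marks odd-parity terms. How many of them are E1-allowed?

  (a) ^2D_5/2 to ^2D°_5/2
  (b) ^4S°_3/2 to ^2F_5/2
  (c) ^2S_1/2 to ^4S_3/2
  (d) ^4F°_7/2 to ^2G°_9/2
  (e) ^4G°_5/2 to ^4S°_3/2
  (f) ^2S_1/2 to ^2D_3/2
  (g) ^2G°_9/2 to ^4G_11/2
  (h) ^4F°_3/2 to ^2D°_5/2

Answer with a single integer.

1

(a) allowed
(b) forbidden (ΔS, ΔL fail)
(c) forbidden (parity, ΔS, ΔL fail)
(d) forbidden (parity, ΔS fail)
(e) forbidden (parity, ΔL fail)
(f) forbidden (parity, ΔL fail)
(g) forbidden (ΔS fails)
(h) forbidden (parity, ΔS fail)
Total allowed: 1 of 8.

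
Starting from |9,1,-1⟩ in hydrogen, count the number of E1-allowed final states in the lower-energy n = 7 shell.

4

E1 requires Δl = ±1, so l_f ∈ {0, 2}; with 0 ≤ l_f ≤ n_f−1 = 6, the allowed l_f values are {0, 2}.
For l_f = 0: m_f ∈ {m_i−1, m_i, m_i+1} ∩ [−0, 0] = {0} → 1 state.
For l_f = 2: m_f ∈ {m_i−1, m_i, m_i+1} ∩ [−2, 2] = {-2, -1, 0} → 3 states.
Total: 4.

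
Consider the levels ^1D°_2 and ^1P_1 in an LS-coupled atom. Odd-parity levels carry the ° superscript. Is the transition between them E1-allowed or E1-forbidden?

allowed

Reading off the term symbols: S 0→0, L 2→1, J 2→1, parity odd→even.
Parity must change: odd → even — ✓.
ΔS = 0: S: 0 → 0 — ✓.
ΔL = 0, ±1 (not L=0↔0): L: 2 → 1, ΔL = -1 — ✓.
ΔJ = 0, ±1 (not J=0↔0): J: 2 → 1, ΔJ = -1 — ✓.
All four E1 rules are satisfied.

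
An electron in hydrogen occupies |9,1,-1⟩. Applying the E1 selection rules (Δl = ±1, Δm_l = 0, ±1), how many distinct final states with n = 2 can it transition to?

E1 requires Δl = ±1, so l_f ∈ {0, 2}; with 0 ≤ l_f ≤ n_f−1 = 1, the allowed l_f values are {0}.
For l_f = 0: m_f ∈ {m_i−1, m_i, m_i+1} ∩ [−0, 0] = {0} → 1 state.
Total: 1.

1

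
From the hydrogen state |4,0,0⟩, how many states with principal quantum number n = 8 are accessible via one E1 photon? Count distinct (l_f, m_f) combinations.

3

E1 requires Δl = ±1, so l_f ∈ {-1, 1}; with 0 ≤ l_f ≤ n_f−1 = 7, the allowed l_f values are {1}.
For l_f = 1: m_f ∈ {m_i−1, m_i, m_i+1} ∩ [−1, 1] = {-1, 0, 1} → 3 states.
Total: 3.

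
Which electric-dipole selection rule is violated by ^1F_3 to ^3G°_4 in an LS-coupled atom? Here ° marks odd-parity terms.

the ΔS = 0 rule

Reading off the term symbols: S 0→1, L 3→4, J 3→4, parity even→odd.
ΔL = 0, ±1 (not L=0↔0): L: 3 → 4, ΔL = +1 — passes.
Parity must change: even → odd — passes.
ΔJ = 0, ±1 (not J=0↔0): J: 3 → 4, ΔJ = +1 — passes.
ΔS = 0: S: 0 → 1 — fails.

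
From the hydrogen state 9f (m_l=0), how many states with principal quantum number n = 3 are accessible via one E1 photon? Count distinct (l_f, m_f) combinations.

E1 requires Δl = ±1, so l_f ∈ {2, 4}; with 0 ≤ l_f ≤ n_f−1 = 2, the allowed l_f values are {2}.
For l_f = 2: m_f ∈ {m_i−1, m_i, m_i+1} ∩ [−2, 2] = {-1, 0, 1} → 3 states.
Total: 3.

3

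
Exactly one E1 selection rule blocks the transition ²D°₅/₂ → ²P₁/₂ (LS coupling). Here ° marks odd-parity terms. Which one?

Parity must change: odd → even — passes.
ΔS = 0: S: 1/2 → 1/2 — passes.
ΔL = 0, ±1 (not L=0↔0): L: 2 → 1, ΔL = -1 — passes.
ΔJ = 0, ±1 (not J=0↔0): J: 5/2 → 1/2, ΔJ = -2 — fails.

the ΔJ = 0, ±1 rule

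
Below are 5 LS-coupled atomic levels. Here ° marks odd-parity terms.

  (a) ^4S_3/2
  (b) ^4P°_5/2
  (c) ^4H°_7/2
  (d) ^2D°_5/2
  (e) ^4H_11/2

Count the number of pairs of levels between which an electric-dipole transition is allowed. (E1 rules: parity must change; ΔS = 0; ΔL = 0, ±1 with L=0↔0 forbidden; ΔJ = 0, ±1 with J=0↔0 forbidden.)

1

(a)–(b): allowed.
(a)–(c): forbidden (ΔL, ΔJ).
(a)–(d): forbidden (ΔS, ΔL).
(a)–(e): forbidden (parity, ΔL, ΔJ).
(b)–(c): forbidden (parity, ΔL).
(b)–(d): forbidden (parity, ΔS).
(b)–(e): forbidden (ΔL, ΔJ).
(c)–(d): forbidden (parity, ΔS, ΔL).
(c)–(e): forbidden (ΔJ).
(d)–(e): forbidden (ΔS, ΔL, ΔJ).
Allowed pairs: 1 of 10.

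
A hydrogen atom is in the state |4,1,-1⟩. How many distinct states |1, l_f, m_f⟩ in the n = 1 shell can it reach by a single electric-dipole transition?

E1 requires Δl = ±1, so l_f ∈ {0, 2}; with 0 ≤ l_f ≤ n_f−1 = 0, the allowed l_f values are {0}.
For l_f = 0: m_f ∈ {m_i−1, m_i, m_i+1} ∩ [−0, 0] = {0} → 1 state.
Total: 1.

1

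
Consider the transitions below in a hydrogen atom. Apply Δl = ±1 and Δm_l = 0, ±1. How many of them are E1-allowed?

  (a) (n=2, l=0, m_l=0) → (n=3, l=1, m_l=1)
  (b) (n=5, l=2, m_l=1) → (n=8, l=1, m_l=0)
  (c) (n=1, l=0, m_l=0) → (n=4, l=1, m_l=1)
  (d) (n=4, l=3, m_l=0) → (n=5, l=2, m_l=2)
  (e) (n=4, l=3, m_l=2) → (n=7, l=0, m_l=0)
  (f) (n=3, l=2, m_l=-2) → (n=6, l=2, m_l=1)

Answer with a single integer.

3

(a) allowed
(b) allowed
(c) allowed
(d) forbidden — Δm_l = +2 (E1 requires Δm_l = 0, ±1)
(e) forbidden — Δl = -3 (E1 requires Δl = ±1); Δm_l = -2 (E1 requires Δm_l = 0, ±1)
(f) forbidden — Δl = +0 (E1 requires Δl = ±1); Δm_l = +3 (E1 requires Δm_l = 0, ±1)
Total allowed: 3 of 6.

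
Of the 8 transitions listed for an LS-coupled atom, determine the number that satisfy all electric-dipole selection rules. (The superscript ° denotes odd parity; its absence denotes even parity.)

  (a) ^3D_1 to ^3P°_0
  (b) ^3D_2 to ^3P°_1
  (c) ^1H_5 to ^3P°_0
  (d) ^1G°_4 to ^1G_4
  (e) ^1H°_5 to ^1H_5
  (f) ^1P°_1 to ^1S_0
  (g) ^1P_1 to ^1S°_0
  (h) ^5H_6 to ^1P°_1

(a) allowed
(b) allowed
(c) forbidden (ΔS, ΔL, ΔJ fail)
(d) allowed
(e) allowed
(f) allowed
(g) allowed
(h) forbidden (ΔS, ΔL, ΔJ fail)
Total allowed: 6 of 8.

6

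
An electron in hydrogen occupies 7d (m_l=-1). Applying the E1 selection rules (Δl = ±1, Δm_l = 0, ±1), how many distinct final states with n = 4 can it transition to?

E1 requires Δl = ±1, so l_f ∈ {1, 3}; with 0 ≤ l_f ≤ n_f−1 = 3, the allowed l_f values are {1, 3}.
For l_f = 1: m_f ∈ {m_i−1, m_i, m_i+1} ∩ [−1, 1] = {-1, 0} → 2 states.
For l_f = 3: m_f ∈ {m_i−1, m_i, m_i+1} ∩ [−3, 3] = {-2, -1, 0} → 3 states.
Total: 5.

5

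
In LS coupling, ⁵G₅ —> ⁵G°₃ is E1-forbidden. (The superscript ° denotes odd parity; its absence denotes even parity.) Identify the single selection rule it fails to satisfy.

the ΔJ = 0, ±1 rule

Reading off the term symbols: S 2→2, L 4→4, J 5→3, parity even→odd.
Parity must change: even → odd — ✓.
ΔS = 0: S: 2 → 2 — ✓.
ΔJ = 0, ±1 (not J=0↔0): J: 5 → 3, ΔJ = -2 — ✗.
ΔL = 0, ±1 (not L=0↔0): L: 4 → 4, ΔL = +0 — ✓.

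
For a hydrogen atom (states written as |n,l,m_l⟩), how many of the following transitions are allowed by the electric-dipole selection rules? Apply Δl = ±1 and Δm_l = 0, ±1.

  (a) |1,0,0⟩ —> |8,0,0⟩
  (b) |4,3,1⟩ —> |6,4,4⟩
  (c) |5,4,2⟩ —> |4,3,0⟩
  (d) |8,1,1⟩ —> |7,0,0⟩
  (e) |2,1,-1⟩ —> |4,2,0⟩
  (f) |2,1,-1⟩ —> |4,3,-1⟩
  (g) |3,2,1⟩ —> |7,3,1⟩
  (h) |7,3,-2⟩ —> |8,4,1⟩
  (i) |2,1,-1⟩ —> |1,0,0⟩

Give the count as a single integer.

(a) forbidden — Δl = +0 (E1 requires Δl = ±1)
(b) forbidden — Δm_l = +3 (E1 requires Δm_l = 0, ±1)
(c) forbidden — Δm_l = -2 (E1 requires Δm_l = 0, ±1)
(d) allowed
(e) allowed
(f) forbidden — Δl = +2 (E1 requires Δl = ±1)
(g) allowed
(h) forbidden — Δm_l = +3 (E1 requires Δm_l = 0, ±1)
(i) allowed
Total allowed: 4 of 9.

4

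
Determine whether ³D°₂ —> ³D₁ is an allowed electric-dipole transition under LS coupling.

allowed

Reading off the term symbols: S 1→1, L 2→2, J 2→1, parity odd→even.
Parity must change: odd → even — satisfied.
ΔS = 0: S: 1 → 1 — satisfied.
ΔL = 0, ±1 (not L=0↔0): L: 2 → 2, ΔL = +0 — satisfied.
ΔJ = 0, ±1 (not J=0↔0): J: 2 → 1, ΔJ = -1 — satisfied.
All four E1 rules are satisfied.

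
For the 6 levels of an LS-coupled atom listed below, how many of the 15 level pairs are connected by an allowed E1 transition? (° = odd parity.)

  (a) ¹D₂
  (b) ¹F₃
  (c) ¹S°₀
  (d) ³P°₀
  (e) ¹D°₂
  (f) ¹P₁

4

(a)–(b): forbidden (parity).
(a)–(c): forbidden (ΔL, ΔJ).
(a)–(d): forbidden (ΔS, ΔJ).
(a)–(e): allowed.
(a)–(f): forbidden (parity).
(b)–(c): forbidden (ΔL, ΔJ).
(b)–(d): forbidden (ΔS, ΔL, ΔJ).
(b)–(e): allowed.
(b)–(f): forbidden (parity, ΔL, ΔJ).
(c)–(d): forbidden (parity, ΔS, ΔJ).
(c)–(e): forbidden (parity, ΔL, ΔJ).
(c)–(f): allowed.
(d)–(e): forbidden (parity, ΔS, ΔJ).
(d)–(f): forbidden (ΔS).
(e)–(f): allowed.
Allowed pairs: 4 of 15.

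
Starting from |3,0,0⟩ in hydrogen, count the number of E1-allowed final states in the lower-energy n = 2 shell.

E1 requires Δl = ±1, so l_f ∈ {-1, 1}; with 0 ≤ l_f ≤ n_f−1 = 1, the allowed l_f values are {1}.
For l_f = 1: m_f ∈ {m_i−1, m_i, m_i+1} ∩ [−1, 1] = {-1, 0, 1} → 3 states.
Total: 3.

3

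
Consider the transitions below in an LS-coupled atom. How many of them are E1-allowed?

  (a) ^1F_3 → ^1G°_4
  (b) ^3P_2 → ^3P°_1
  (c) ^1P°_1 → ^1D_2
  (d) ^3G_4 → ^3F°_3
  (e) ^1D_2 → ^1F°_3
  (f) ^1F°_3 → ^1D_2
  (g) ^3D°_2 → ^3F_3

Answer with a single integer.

(a) allowed
(b) allowed
(c) allowed
(d) allowed
(e) allowed
(f) allowed
(g) allowed
Total allowed: 7 of 7.

7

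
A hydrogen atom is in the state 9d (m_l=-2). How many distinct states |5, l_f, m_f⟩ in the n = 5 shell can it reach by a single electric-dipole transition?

4

E1 requires Δl = ±1, so l_f ∈ {1, 3}; with 0 ≤ l_f ≤ n_f−1 = 4, the allowed l_f values are {1, 3}.
For l_f = 1: m_f ∈ {m_i−1, m_i, m_i+1} ∩ [−1, 1] = {-1} → 1 state.
For l_f = 3: m_f ∈ {m_i−1, m_i, m_i+1} ∩ [−3, 3] = {-3, -2, -1} → 3 states.
Total: 4.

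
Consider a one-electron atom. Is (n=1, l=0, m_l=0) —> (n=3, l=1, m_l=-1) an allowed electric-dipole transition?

Δl = 1 − 0 = +1; the E1 rule Δl = ±1 is ✓.
m_l: 0 → -1 (Δm_l = -1). |Δm_l| ≤ 1 ✓.
All E1 selection rules are satisfied.

allowed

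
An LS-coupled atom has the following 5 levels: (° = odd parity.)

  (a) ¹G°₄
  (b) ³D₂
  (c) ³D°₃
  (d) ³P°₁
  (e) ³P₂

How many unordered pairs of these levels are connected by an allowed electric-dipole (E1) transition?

(a)–(b): forbidden (ΔS, ΔL, ΔJ).
(a)–(c): forbidden (parity, ΔS, ΔL).
(a)–(d): forbidden (parity, ΔS, ΔL, ΔJ).
(a)–(e): forbidden (ΔS, ΔL, ΔJ).
(b)–(c): allowed.
(b)–(d): allowed.
(b)–(e): forbidden (parity).
(c)–(d): forbidden (parity, ΔJ).
(c)–(e): allowed.
(d)–(e): allowed.
Allowed pairs: 4 of 10.

4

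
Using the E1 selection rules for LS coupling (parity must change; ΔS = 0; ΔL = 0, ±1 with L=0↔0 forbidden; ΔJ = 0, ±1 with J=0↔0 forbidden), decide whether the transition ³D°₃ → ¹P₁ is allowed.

forbidden

ΔL = 0, ±1 (not L=0↔0): L: 2 → 1, ΔL = -1 — ok.
ΔS = 0: S: 1 → 0 — fails.
ΔJ = 0, ±1 (not J=0↔0): J: 3 → 1, ΔJ = -2 — fails.
Parity must change: odd → even — ok.
Rule(s) violated: ΔS, ΔJ.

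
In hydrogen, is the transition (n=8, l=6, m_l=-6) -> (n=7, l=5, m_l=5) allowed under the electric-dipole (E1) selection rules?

Initial l = 6, final l = 5, so Δl = -1. E1 requires Δl = ±1: satisfied.
Δm_l = 5 − (-6) = +11. E1 requires Δm_l = 0, ±1: violated.
The transition is electric-dipole forbidden.

forbidden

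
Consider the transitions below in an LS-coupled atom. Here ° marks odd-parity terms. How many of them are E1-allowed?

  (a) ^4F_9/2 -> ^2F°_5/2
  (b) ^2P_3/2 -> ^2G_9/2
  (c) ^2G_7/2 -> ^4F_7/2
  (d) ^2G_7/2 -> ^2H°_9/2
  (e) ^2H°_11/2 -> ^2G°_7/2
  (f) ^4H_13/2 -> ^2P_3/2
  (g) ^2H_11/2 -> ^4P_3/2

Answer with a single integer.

1

(a) forbidden (ΔS, ΔJ fail)
(b) forbidden (parity, ΔL, ΔJ fail)
(c) forbidden (parity, ΔS fail)
(d) allowed
(e) forbidden (parity, ΔJ fail)
(f) forbidden (parity, ΔS, ΔL, ΔJ fail)
(g) forbidden (parity, ΔS, ΔL, ΔJ fail)
Total allowed: 1 of 7.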